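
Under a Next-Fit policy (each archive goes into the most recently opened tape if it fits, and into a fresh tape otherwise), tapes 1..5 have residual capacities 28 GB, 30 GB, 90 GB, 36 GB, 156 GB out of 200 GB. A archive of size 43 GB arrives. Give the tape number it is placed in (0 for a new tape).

Next-Fit only looks at tape 5, which has 156 GB free.
43 GB fits there.

5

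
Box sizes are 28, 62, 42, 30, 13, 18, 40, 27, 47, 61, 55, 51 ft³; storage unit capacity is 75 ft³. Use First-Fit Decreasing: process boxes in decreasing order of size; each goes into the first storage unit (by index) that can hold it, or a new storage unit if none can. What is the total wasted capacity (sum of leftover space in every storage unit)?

Sorted descending: 62, 61, 55, 51, 47, 42, 40, 30, 28, 27, 18, 13.
storage unit 1: place 62 ft³, 13 ft³ left
storage unit 2: place 61 ft³, 14 ft³ left
storage unit 3: place 55 ft³, 20 ft³ left
storage unit 4: place 51 ft³, 24 ft³ left
storage unit 5: place 47 ft³, 28 ft³ left
storage unit 6: place 42 ft³, 33 ft³ left
storage unit 7: place 40 ft³, 35 ft³ left
storage unit 6: place 30 ft³, 3 ft³ left
storage unit 5: place 28 ft³, 0 ft³ left
storage unit 7: place 27 ft³, 8 ft³ left
storage unit 3: place 18 ft³, 2 ft³ left
storage unit 1: place 13 ft³, 0 ft³ left
7 storage units × 75 ft³ = 525 ft³; used 474 ft³; unused 51 ft³.

51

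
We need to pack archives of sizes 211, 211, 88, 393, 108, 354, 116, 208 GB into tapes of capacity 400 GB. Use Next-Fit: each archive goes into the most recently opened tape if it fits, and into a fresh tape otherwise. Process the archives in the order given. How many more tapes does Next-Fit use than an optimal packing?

1

Next-Fit: [211] [211,88] [393] [108] [354] [116,208] → 6 tapes.
Total size 1689 GB; any packing needs at least ⌈1689/400⌉ = 5 tapes.
An optimal packing achieves that bound: [393] [354] [211,116] [211,108] [208,88] → 5 tapes.
Excess: 6 − 5 = 1.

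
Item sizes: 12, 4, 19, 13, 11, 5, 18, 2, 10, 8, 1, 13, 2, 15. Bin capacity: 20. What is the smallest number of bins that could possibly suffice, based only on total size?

7

Total size = 12 + 4 + 19 + 13 + 11 + 5 + 18 + 2 + 10 + 8 + 1 + 13 + 2 + 15 = 133.
⌈133 / 20⌉ = 7.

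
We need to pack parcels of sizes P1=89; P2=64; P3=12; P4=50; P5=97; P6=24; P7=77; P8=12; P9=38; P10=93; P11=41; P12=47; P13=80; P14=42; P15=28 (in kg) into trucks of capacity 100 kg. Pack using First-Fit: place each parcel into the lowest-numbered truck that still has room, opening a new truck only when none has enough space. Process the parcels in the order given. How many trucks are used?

P1 (89 kg) → truck 1 (remaining 11 kg)
P2 (64 kg) → truck 2 (remaining 36 kg)
P3 (12 kg) → truck 2 (remaining 24 kg)
P4 (50 kg) → truck 3 (remaining 50 kg)
P5 (97 kg) → truck 4 (remaining 3 kg)
P6 (24 kg) → truck 2 (remaining 0 kg)
P7 (77 kg) → truck 5 (remaining 23 kg)
P8 (12 kg) → truck 3 (remaining 38 kg)
P9 (38 kg) → truck 3 (remaining 0 kg)
P10 (93 kg) → truck 6 (remaining 7 kg)
P11 (41 kg) → truck 7 (remaining 59 kg)
P12 (47 kg) → truck 7 (remaining 12 kg)
P13 (80 kg) → truck 8 (remaining 20 kg)
P14 (42 kg) → truck 9 (remaining 58 kg)
P15 (28 kg) → truck 9 (remaining 30 kg)
Final trucks: [89] [64,12,24] [50,12,38] [97] [77] [93] [41,47] [80] [42,28].

9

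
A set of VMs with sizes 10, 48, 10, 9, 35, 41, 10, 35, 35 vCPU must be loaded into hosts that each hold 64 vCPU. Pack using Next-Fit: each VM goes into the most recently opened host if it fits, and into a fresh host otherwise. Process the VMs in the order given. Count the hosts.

10 vCPU → host 1 (remaining 54 vCPU)
48 vCPU → host 1 (remaining 6 vCPU)
10 vCPU → host 2 (remaining 54 vCPU)
9 vCPU → host 2 (remaining 45 vCPU)
35 vCPU → host 2 (remaining 10 vCPU)
41 vCPU → host 3 (remaining 23 vCPU)
10 vCPU → host 3 (remaining 13 vCPU)
35 vCPU → host 4 (remaining 29 vCPU)
35 vCPU → host 5 (remaining 29 vCPU)

5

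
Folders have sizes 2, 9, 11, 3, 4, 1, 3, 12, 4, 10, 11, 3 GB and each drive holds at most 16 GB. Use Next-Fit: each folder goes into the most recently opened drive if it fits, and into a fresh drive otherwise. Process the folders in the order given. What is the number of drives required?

6 drives

drive 1: place 2 GB, 14 GB left
drive 1: place 9 GB, 5 GB left
drive 2: place 11 GB, 5 GB left
drive 2: place 3 GB, 2 GB left
drive 3: place 4 GB, 12 GB left
drive 3: place 1 GB, 11 GB left
drive 3: place 3 GB, 8 GB left
drive 4: place 12 GB, 4 GB left
drive 4: place 4 GB, 0 GB left
drive 5: place 10 GB, 6 GB left
drive 6: place 11 GB, 5 GB left
drive 6: place 3 GB, 2 GB left
Final drives: [2,9] [11,3] [4,1,3] [12,4] [10] [11,3].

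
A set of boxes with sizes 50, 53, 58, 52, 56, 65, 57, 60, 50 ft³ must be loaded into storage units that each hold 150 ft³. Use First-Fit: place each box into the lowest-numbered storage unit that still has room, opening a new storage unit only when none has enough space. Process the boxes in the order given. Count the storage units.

Put 50 ft³ in storage unit 1; 100 ft³ remain.
Put 53 ft³ in storage unit 1; 47 ft³ remain.
Put 58 ft³ in storage unit 2; 92 ft³ remain.
Put 52 ft³ in storage unit 2; 40 ft³ remain.
Put 56 ft³ in storage unit 3; 94 ft³ remain.
Put 65 ft³ in storage unit 3; 29 ft³ remain.
Put 57 ft³ in storage unit 4; 93 ft³ remain.
Put 60 ft³ in storage unit 4; 33 ft³ remain.
Put 50 ft³ in storage unit 5; 100 ft³ remain.
Final storage units: [50,53] [58,52] [56,65] [57,60] [50].

5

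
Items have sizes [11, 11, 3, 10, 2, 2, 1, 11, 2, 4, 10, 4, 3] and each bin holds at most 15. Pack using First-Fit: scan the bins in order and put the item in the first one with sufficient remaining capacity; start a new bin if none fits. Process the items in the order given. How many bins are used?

Put 11 in bin 1; 4 remain.
Put 11 in bin 2; 4 remain.
Put 3 in bin 1; 1 remain.
Put 10 in bin 3; 5 remain.
Put 2 in bin 2; 2 remain.
Put 2 in bin 2; 0 remain.
Put 1 in bin 1; 0 remain.
Put 11 in bin 4; 4 remain.
Put 2 in bin 3; 3 remain.
Put 4 in bin 4; 0 remain.
Put 10 in bin 5; 5 remain.
Put 4 in bin 5; 1 remain.
Put 3 in bin 3; 0 remain.
Final bins: [11,3,1] [11,2,2] [10,2,3] [11,4] [10,4].

5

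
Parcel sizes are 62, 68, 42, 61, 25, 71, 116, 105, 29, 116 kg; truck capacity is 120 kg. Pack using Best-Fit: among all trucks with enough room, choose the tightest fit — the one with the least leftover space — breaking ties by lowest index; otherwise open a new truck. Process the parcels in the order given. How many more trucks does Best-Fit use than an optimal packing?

Best-Fit: [62,25,29] [68,42] [61] [71] [116] [105] [116] → 7 trucks.
7 parcels exceed 60 kg (half the capacity), and no two of those can share a truck, so at least 7 trucks are needed.
So 7 is already optimal.

0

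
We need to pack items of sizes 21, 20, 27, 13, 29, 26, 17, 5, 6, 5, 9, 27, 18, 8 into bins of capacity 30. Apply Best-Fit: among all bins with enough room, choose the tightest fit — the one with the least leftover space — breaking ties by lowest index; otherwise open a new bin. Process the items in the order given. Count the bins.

Put 21 in bin 1; 9 remain.
Put 20 in bin 2; 10 remain.
Put 27 in bin 3; 3 remain.
Put 13 in bin 4; 17 remain.
Put 29 in bin 5; 1 remain.
Put 26 in bin 6; 4 remain.
Put 17 in bin 4; 0 remain.
Put 5 in bin 1; 4 remain.
Put 6 in bin 2; 4 remain.
Put 5 in bin 7; 25 remain.
Put 9 in bin 7; 16 remain.
Put 27 in bin 8; 3 remain.
Put 18 in bin 9; 12 remain.
Put 8 in bin 9; 4 remain.

9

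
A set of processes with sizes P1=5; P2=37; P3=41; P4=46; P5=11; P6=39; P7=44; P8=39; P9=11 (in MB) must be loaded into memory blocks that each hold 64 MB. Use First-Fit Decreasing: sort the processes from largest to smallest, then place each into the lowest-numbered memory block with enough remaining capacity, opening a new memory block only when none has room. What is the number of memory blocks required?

6 memory blocks

Sorted descending: 46, 44, 41, 39, 39, 37, 11, 11, 5.
Put 46 MB in memory block 1; 18 MB remain.
Put 44 MB in memory block 2; 20 MB remain.
Put 41 MB in memory block 3; 23 MB remain.
Put 39 MB in memory block 4; 25 MB remain.
Put 39 MB in memory block 5; 25 MB remain.
Put 37 MB in memory block 6; 27 MB remain.
Put 11 MB in memory block 1; 7 MB remain.
Put 11 MB in memory block 2; 9 MB remain.
Put 5 MB in memory block 1; 2 MB remain.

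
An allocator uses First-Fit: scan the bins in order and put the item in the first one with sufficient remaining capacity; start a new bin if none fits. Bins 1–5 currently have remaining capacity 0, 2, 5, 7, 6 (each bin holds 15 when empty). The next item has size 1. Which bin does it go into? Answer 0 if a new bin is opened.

Bins with room: bin 2 (2), bin 3 (5), bin 4 (7), bin 5 (6).
The first with room is bin 2.

2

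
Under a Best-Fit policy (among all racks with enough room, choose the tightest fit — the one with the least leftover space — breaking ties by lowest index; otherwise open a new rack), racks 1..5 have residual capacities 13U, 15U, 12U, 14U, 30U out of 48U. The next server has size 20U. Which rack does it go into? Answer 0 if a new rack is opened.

5

Racks with room: rack 5 (30U).
Tightest fit is rack 5 with 30U free.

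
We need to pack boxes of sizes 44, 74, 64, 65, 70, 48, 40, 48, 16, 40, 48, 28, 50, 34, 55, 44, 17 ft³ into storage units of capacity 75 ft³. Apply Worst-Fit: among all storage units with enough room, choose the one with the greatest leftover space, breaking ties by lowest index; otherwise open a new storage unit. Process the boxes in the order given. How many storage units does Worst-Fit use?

14 storage units

storage unit 1: place 44 ft³, 31 ft³ left
storage unit 2: place 74 ft³, 1 ft³ left
storage unit 3: place 64 ft³, 11 ft³ left
storage unit 4: place 65 ft³, 10 ft³ left
storage unit 5: place 70 ft³, 5 ft³ left
storage unit 6: place 48 ft³, 27 ft³ left
storage unit 7: place 40 ft³, 35 ft³ left
storage unit 8: place 48 ft³, 27 ft³ left
storage unit 7: place 16 ft³, 19 ft³ left
storage unit 9: place 40 ft³, 35 ft³ left
storage unit 10: place 48 ft³, 27 ft³ left
storage unit 9: place 28 ft³, 7 ft³ left
storage unit 11: place 50 ft³, 25 ft³ left
storage unit 12: place 34 ft³, 41 ft³ left
storage unit 13: place 55 ft³, 20 ft³ left
storage unit 14: place 44 ft³, 31 ft³ left
storage unit 12: place 17 ft³, 24 ft³ left
Final storage units: [44] [74] [64] [65] [70] [48] [40,16] [48] [40,28] [48] [50] [34,17] [55] [44].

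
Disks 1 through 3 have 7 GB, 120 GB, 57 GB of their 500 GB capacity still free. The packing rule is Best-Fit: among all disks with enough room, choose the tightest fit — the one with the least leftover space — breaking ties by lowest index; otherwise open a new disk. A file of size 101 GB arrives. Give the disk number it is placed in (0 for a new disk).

2

Disks with room: disk 2 (120 GB).
Tightest fit is disk 2 with 120 GB free.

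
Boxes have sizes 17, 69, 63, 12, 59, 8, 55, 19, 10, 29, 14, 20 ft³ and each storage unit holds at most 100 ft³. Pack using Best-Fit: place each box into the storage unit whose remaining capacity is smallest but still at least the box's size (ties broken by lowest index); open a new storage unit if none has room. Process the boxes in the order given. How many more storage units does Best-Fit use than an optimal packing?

Best-Fit: [17,69,12] [63,8,19,10] [59,29] [55,14,20] → 4 storage units.
Total size 375 ft³; any packing needs at least ⌈375/100⌉ = 4 storage units.
So 4 is already optimal.

0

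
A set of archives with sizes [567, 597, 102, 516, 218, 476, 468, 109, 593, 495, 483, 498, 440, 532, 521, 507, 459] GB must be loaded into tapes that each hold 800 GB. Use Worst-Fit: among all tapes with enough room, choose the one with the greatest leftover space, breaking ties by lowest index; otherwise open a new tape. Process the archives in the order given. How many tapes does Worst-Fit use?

Put 567 GB in tape 1; 233 GB remain.
Put 597 GB in tape 2; 203 GB remain.
Put 102 GB in tape 1; 131 GB remain.
Put 516 GB in tape 3; 284 GB remain.
Put 218 GB in tape 3; 66 GB remain.
Put 476 GB in tape 4; 324 GB remain.
Put 468 GB in tape 5; 332 GB remain.
Put 109 GB in tape 5; 223 GB remain.
Put 593 GB in tape 6; 207 GB remain.
Put 495 GB in tape 7; 305 GB remain.
Put 483 GB in tape 8; 317 GB remain.
Put 498 GB in tape 9; 302 GB remain.
Put 440 GB in tape 10; 360 GB remain.
Put 532 GB in tape 11; 268 GB remain.
Put 521 GB in tape 12; 279 GB remain.
Put 507 GB in tape 13; 293 GB remain.
Put 459 GB in tape 14; 341 GB remain.

14 tapes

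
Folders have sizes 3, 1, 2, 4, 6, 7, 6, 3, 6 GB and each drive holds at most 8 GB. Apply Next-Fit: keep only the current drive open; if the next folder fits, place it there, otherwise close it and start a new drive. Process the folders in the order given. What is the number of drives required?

7 drives

drive 1: place 3 GB, 5 GB left
drive 1: place 1 GB, 4 GB left
drive 1: place 2 GB, 2 GB left
drive 2: place 4 GB, 4 GB left
drive 3: place 6 GB, 2 GB left
drive 4: place 7 GB, 1 GB left
drive 5: place 6 GB, 2 GB left
drive 6: place 3 GB, 5 GB left
drive 7: place 6 GB, 2 GB left
Final drives: [3,1,2] [4] [6] [7] [6] [3] [6].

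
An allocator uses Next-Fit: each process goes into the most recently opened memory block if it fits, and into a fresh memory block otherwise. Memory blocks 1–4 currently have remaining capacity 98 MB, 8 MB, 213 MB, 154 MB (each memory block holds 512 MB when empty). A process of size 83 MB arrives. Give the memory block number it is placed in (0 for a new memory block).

Next-Fit only looks at memory block 4, which has 154 MB free.
83 MB fits there.

4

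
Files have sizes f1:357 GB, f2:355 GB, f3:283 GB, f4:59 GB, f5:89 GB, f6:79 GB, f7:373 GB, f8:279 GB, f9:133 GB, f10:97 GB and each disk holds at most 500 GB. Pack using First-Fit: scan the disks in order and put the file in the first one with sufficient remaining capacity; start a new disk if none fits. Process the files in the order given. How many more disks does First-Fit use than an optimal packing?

0

First-Fit: [357,59,79] [355,89] [283,133] [373,97] [279] → 5 disks.
Total size 2104 GB; any packing needs at least ⌈2104/500⌉ = 5 disks.
So 5 is already optimal.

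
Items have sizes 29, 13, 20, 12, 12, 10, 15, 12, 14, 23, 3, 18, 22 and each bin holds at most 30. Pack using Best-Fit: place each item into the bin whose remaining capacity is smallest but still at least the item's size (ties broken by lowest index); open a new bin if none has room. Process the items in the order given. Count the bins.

8

29 → bin 1 (remaining 1)
13 → bin 2 (remaining 17)
20 → bin 3 (remaining 10)
12 → bin 2 (remaining 5)
12 → bin 4 (remaining 18)
10 → bin 3 (remaining 0)
15 → bin 4 (remaining 3)
12 → bin 5 (remaining 18)
14 → bin 5 (remaining 4)
23 → bin 6 (remaining 7)
3 → bin 4 (remaining 0)
18 → bin 7 (remaining 12)
22 → bin 8 (remaining 8)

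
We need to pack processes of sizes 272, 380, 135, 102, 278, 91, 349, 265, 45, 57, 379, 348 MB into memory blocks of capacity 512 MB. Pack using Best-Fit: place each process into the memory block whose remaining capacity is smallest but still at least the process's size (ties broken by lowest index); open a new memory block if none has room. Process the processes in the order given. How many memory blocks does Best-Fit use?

memory block 1: place 272 MB, 240 MB left
memory block 2: place 380 MB, 132 MB left
memory block 1: place 135 MB, 105 MB left
memory block 1: place 102 MB, 3 MB left
memory block 3: place 278 MB, 234 MB left
memory block 2: place 91 MB, 41 MB left
memory block 4: place 349 MB, 163 MB left
memory block 5: place 265 MB, 247 MB left
memory block 4: place 45 MB, 118 MB left
memory block 4: place 57 MB, 61 MB left
memory block 6: place 379 MB, 133 MB left
memory block 7: place 348 MB, 164 MB left
Final memory blocks: [272,135,102] [380,91] [278] [349,45,57] [265] [379] [348].

7 memory blocks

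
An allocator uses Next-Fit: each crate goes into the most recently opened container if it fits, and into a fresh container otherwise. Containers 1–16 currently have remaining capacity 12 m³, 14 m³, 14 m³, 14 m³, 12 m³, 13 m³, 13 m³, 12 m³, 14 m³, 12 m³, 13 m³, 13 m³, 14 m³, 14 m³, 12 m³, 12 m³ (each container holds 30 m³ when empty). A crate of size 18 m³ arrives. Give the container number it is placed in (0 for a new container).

0

Next-Fit only looks at container 16, which has 12 m³ free.
18 m³ does not fit, so a new container is opened.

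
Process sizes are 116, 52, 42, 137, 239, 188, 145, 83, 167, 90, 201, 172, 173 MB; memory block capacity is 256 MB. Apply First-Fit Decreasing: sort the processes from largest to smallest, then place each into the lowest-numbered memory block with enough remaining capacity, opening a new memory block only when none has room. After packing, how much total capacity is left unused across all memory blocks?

Sorted descending: 239, 201, 188, 173, 172, 167, 145, 137, 116, 90, 83, 52, 42.
239 MB → memory block 1 (remaining 17 MB)
201 MB → memory block 2 (remaining 55 MB)
188 MB → memory block 3 (remaining 68 MB)
173 MB → memory block 4 (remaining 83 MB)
172 MB → memory block 5 (remaining 84 MB)
167 MB → memory block 6 (remaining 89 MB)
145 MB → memory block 7 (remaining 111 MB)
137 MB → memory block 8 (remaining 119 MB)
116 MB → memory block 8 (remaining 3 MB)
90 MB → memory block 7 (remaining 21 MB)
83 MB → memory block 4 (remaining 0 MB)
52 MB → memory block 2 (remaining 3 MB)
42 MB → memory block 3 (remaining 26 MB)
8 memory blocks × 256 MB = 2048 MB; used 1805 MB; unused 243 MB.

243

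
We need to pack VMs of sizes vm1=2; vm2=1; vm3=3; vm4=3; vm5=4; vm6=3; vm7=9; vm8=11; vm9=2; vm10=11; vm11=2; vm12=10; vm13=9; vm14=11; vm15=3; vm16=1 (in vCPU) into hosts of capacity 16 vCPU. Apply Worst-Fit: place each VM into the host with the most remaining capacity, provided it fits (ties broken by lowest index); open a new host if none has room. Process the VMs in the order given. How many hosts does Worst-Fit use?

7

Put vm1 (2 vCPU) in host 1; 14 vCPU remain.
Put vm2 (1 vCPU) in host 1; 13 vCPU remain.
Put vm3 (3 vCPU) in host 1; 10 vCPU remain.
Put vm4 (3 vCPU) in host 1; 7 vCPU remain.
Put vm5 (4 vCPU) in host 1; 3 vCPU remain.
Put vm6 (3 vCPU) in host 1; 0 vCPU remain.
Put vm7 (9 vCPU) in host 2; 7 vCPU remain.
Put vm8 (11 vCPU) in host 3; 5 vCPU remain.
Put vm9 (2 vCPU) in host 2; 5 vCPU remain.
Put vm10 (11 vCPU) in host 4; 5 vCPU remain.
Put vm11 (2 vCPU) in host 2; 3 vCPU remain.
Put vm12 (10 vCPU) in host 5; 6 vCPU remain.
Put vm13 (9 vCPU) in host 6; 7 vCPU remain.
Put vm14 (11 vCPU) in host 7; 5 vCPU remain.
Put vm15 (3 vCPU) in host 6; 4 vCPU remain.
Put vm16 (1 vCPU) in host 5; 5 vCPU remain.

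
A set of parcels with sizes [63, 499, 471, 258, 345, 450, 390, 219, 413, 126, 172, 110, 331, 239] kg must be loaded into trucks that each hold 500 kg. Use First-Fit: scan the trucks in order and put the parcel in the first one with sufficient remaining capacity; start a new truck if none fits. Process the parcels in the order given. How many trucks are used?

10 trucks

63 kg → truck 1 (remaining 437 kg)
499 kg → truck 2 (remaining 1 kg)
471 kg → truck 3 (remaining 29 kg)
258 kg → truck 1 (remaining 179 kg)
345 kg → truck 4 (remaining 155 kg)
450 kg → truck 5 (remaining 50 kg)
390 kg → truck 6 (remaining 110 kg)
219 kg → truck 7 (remaining 281 kg)
413 kg → truck 8 (remaining 87 kg)
126 kg → truck 1 (remaining 53 kg)
172 kg → truck 7 (remaining 109 kg)
110 kg → truck 4 (remaining 45 kg)
331 kg → truck 9 (remaining 169 kg)
239 kg → truck 10 (remaining 261 kg)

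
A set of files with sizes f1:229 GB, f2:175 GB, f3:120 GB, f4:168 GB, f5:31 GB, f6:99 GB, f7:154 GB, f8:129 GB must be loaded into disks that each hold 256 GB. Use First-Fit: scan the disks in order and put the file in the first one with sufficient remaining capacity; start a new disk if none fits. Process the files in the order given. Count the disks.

6 disks

f1 (229 GB) → disk 1 (remaining 27 GB)
f2 (175 GB) → disk 2 (remaining 81 GB)
f3 (120 GB) → disk 3 (remaining 136 GB)
f4 (168 GB) → disk 4 (remaining 88 GB)
f5 (31 GB) → disk 2 (remaining 50 GB)
f6 (99 GB) → disk 3 (remaining 37 GB)
f7 (154 GB) → disk 5 (remaining 102 GB)
f8 (129 GB) → disk 6 (remaining 127 GB)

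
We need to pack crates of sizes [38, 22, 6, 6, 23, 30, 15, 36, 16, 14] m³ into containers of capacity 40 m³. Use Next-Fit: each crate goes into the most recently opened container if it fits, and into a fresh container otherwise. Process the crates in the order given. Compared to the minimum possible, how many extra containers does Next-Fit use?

Next-Fit: [38] [22,6,6] [23] [30] [15] [36] [16,14] → 7 containers.
Total size 206 m³; any packing needs at least ⌈206/40⌉ = 6 containers.
An optimal packing achieves that bound: [38] [36] [30,6] [23,16] [22,15] [14,6] → 6 containers.
Excess: 7 − 6 = 1.

1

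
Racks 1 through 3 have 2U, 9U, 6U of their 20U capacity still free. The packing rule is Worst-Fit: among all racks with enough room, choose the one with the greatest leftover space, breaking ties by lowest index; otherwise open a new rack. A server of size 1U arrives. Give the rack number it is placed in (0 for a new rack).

2

Racks with room: rack 1 (2U), rack 2 (9U), rack 3 (6U).
Most room is rack 2 with 9U free.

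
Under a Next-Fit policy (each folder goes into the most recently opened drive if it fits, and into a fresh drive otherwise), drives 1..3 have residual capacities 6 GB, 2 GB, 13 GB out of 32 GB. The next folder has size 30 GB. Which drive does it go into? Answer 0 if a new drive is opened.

0

Next-Fit only looks at drive 3, which has 13 GB free.
30 GB does not fit, so a new drive is opened.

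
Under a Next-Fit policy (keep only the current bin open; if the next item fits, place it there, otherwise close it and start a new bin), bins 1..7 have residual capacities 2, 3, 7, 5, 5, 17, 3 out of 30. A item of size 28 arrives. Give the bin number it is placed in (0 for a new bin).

0

Next-Fit only looks at bin 7, which has 3 free.
28 does not fit, so a new bin is opened.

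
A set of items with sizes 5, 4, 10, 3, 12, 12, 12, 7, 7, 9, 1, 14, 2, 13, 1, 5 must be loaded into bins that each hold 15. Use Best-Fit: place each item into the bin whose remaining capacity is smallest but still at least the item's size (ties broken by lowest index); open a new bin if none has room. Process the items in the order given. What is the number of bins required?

9 bins

bin 1: place 5, 10 left
bin 1: place 4, 6 left
bin 2: place 10, 5 left
bin 2: place 3, 2 left
bin 3: place 12, 3 left
bin 4: place 12, 3 left
bin 5: place 12, 3 left
bin 6: place 7, 8 left
bin 6: place 7, 1 left
bin 7: place 9, 6 left
bin 6: place 1, 0 left
bin 8: place 14, 1 left
bin 2: place 2, 0 left
bin 9: place 13, 2 left
bin 8: place 1, 0 left
bin 1: place 5, 1 left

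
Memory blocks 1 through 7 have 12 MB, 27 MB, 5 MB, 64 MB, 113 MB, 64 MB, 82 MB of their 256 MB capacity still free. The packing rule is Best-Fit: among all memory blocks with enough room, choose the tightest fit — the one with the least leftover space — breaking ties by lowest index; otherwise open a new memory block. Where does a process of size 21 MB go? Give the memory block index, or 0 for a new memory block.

Memory blocks with room: memory block 2 (27 MB), memory block 4 (64 MB), memory block 5 (113 MB), memory block 6 (64 MB), memory block 7 (82 MB).
Tightest fit is memory block 2 with 27 MB free.

2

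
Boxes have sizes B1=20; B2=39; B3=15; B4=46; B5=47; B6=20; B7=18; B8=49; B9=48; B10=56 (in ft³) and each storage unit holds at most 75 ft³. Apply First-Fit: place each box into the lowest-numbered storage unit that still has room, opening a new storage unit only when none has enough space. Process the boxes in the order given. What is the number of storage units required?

B1 (20 ft³) → storage unit 1 (remaining 55 ft³)
B2 (39 ft³) → storage unit 1 (remaining 16 ft³)
B3 (15 ft³) → storage unit 1 (remaining 1 ft³)
B4 (46 ft³) → storage unit 2 (remaining 29 ft³)
B5 (47 ft³) → storage unit 3 (remaining 28 ft³)
B6 (20 ft³) → storage unit 2 (remaining 9 ft³)
B7 (18 ft³) → storage unit 3 (remaining 10 ft³)
B8 (49 ft³) → storage unit 4 (remaining 26 ft³)
B9 (48 ft³) → storage unit 5 (remaining 27 ft³)
B10 (56 ft³) → storage unit 6 (remaining 19 ft³)
Final storage units: [20,39,15] [46,20] [47,18] [49] [48] [56].

6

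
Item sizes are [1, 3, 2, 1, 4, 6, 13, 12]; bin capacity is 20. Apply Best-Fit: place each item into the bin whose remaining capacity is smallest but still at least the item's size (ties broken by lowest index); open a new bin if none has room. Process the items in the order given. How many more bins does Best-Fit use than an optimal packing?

0

Best-Fit: [1,3,2,1,4,6] [13] [12] → 3 bins.
Total size 42; any packing needs at least ⌈42/20⌉ = 3 bins.
So 3 is already optimal.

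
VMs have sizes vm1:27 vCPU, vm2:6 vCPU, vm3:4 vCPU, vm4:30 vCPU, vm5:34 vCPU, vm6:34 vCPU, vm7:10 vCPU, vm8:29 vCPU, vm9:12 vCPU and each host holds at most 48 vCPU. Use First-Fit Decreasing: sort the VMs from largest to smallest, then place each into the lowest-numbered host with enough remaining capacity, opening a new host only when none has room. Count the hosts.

5

Sorted descending: 34, 34, 30, 29, 27, 12, 10, 6, 4.
Put 34 vCPU in host 1; 14 vCPU remain.
Put 34 vCPU in host 2; 14 vCPU remain.
Put 30 vCPU in host 3; 18 vCPU remain.
Put 29 vCPU in host 4; 19 vCPU remain.
Put 27 vCPU in host 5; 21 vCPU remain.
Put 12 vCPU in host 1; 2 vCPU remain.
Put 10 vCPU in host 2; 4 vCPU remain.
Put 6 vCPU in host 3; 12 vCPU remain.
Put 4 vCPU in host 2; 0 vCPU remain.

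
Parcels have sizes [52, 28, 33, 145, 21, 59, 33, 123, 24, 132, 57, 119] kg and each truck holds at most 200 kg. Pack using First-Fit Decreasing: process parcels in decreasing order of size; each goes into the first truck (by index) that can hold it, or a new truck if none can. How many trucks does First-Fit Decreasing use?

5 trucks

Sorted descending: 145, 132, 123, 119, 59, 57, 52, 33, 33, 28, 24, 21.
145 kg → truck 1 (remaining 55 kg)
132 kg → truck 2 (remaining 68 kg)
123 kg → truck 3 (remaining 77 kg)
119 kg → truck 4 (remaining 81 kg)
59 kg → truck 2 (remaining 9 kg)
57 kg → truck 3 (remaining 20 kg)
52 kg → truck 1 (remaining 3 kg)
33 kg → truck 4 (remaining 48 kg)
33 kg → truck 4 (remaining 15 kg)
28 kg → truck 5 (remaining 172 kg)
24 kg → truck 5 (remaining 148 kg)
21 kg → truck 5 (remaining 127 kg)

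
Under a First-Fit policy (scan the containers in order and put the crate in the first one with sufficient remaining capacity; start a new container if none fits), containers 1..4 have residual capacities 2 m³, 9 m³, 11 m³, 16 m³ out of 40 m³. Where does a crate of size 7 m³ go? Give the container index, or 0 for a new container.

2

Containers with room: container 2 (9 m³), container 3 (11 m³), container 4 (16 m³).
The first with room is container 2.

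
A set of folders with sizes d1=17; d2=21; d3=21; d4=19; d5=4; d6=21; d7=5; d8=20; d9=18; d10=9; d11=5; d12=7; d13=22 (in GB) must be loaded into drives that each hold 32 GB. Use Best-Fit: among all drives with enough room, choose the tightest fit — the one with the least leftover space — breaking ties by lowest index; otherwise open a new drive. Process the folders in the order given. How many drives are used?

8 drives

d1 (17 GB) → drive 1 (remaining 15 GB)
d2 (21 GB) → drive 2 (remaining 11 GB)
d3 (21 GB) → drive 3 (remaining 11 GB)
d4 (19 GB) → drive 4 (remaining 13 GB)
d5 (4 GB) → drive 2 (remaining 7 GB)
d6 (21 GB) → drive 5 (remaining 11 GB)
d7 (5 GB) → drive 2 (remaining 2 GB)
d8 (20 GB) → drive 6 (remaining 12 GB)
d9 (18 GB) → drive 7 (remaining 14 GB)
d10 (9 GB) → drive 3 (remaining 2 GB)
d11 (5 GB) → drive 5 (remaining 6 GB)
d12 (7 GB) → drive 6 (remaining 5 GB)
d13 (22 GB) → drive 8 (remaining 10 GB)
Final drives: [17] [21,4,5] [21,9] [19] [21,5] [20,7] [18] [22].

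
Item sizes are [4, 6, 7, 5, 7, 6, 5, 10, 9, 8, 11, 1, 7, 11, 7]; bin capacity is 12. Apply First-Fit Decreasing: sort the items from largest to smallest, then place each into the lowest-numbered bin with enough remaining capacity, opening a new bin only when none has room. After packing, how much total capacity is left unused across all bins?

Sorted descending: 11, 11, 10, 9, 8, 7, 7, 7, 7, 6, 6, 5, 5, 4, 1.
Put 11 in bin 1; 1 remain.
Put 11 in bin 2; 1 remain.
Put 10 in bin 3; 2 remain.
Put 9 in bin 4; 3 remain.
Put 8 in bin 5; 4 remain.
Put 7 in bin 6; 5 remain.
Put 7 in bin 7; 5 remain.
Put 7 in bin 8; 5 remain.
Put 7 in bin 9; 5 remain.
Put 6 in bin 10; 6 remain.
Put 6 in bin 10; 0 remain.
Put 5 in bin 6; 0 remain.
Put 5 in bin 7; 0 remain.
Put 4 in bin 5; 0 remain.
Put 1 in bin 1; 0 remain.
10 bins × 12 = 120; used 104; unused 16.

16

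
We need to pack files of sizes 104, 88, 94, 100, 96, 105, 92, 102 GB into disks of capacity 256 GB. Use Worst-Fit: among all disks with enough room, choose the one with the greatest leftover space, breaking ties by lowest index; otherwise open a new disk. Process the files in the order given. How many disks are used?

104 GB → disk 1 (remaining 152 GB)
88 GB → disk 1 (remaining 64 GB)
94 GB → disk 2 (remaining 162 GB)
100 GB → disk 2 (remaining 62 GB)
96 GB → disk 3 (remaining 160 GB)
105 GB → disk 3 (remaining 55 GB)
92 GB → disk 4 (remaining 164 GB)
102 GB → disk 4 (remaining 62 GB)
Final disks: [104,88] [94,100] [96,105] [92,102].

4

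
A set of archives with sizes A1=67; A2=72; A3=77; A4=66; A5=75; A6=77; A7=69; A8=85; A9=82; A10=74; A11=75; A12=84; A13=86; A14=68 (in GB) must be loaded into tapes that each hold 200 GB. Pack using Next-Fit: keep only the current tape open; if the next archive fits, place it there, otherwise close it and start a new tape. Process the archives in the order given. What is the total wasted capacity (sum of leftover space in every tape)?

Put A1 (67 GB) in tape 1; 133 GB remain.
Put A2 (72 GB) in tape 1; 61 GB remain.
Put A3 (77 GB) in tape 2; 123 GB remain.
Put A4 (66 GB) in tape 2; 57 GB remain.
Put A5 (75 GB) in tape 3; 125 GB remain.
Put A6 (77 GB) in tape 3; 48 GB remain.
Put A7 (69 GB) in tape 4; 131 GB remain.
Put A8 (85 GB) in tape 4; 46 GB remain.
Put A9 (82 GB) in tape 5; 118 GB remain.
Put A10 (74 GB) in tape 5; 44 GB remain.
Put A11 (75 GB) in tape 6; 125 GB remain.
Put A12 (84 GB) in tape 6; 41 GB remain.
Put A13 (86 GB) in tape 7; 114 GB remain.
Put A14 (68 GB) in tape 7; 46 GB remain.
7 tapes × 200 GB = 1400 GB; used 1057 GB; unused 343 GB.

343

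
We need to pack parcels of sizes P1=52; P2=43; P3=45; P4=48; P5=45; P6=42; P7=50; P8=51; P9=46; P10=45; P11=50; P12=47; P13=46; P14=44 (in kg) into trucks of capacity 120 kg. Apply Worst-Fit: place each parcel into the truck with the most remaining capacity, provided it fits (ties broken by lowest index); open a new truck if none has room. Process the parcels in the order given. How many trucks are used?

7 trucks

Put P1 (52 kg) in truck 1; 68 kg remain.
Put P2 (43 kg) in truck 1; 25 kg remain.
Put P3 (45 kg) in truck 2; 75 kg remain.
Put P4 (48 kg) in truck 2; 27 kg remain.
Put P5 (45 kg) in truck 3; 75 kg remain.
Put P6 (42 kg) in truck 3; 33 kg remain.
Put P7 (50 kg) in truck 4; 70 kg remain.
Put P8 (51 kg) in truck 4; 19 kg remain.
Put P9 (46 kg) in truck 5; 74 kg remain.
Put P10 (45 kg) in truck 5; 29 kg remain.
Put P11 (50 kg) in truck 6; 70 kg remain.
Put P12 (47 kg) in truck 6; 23 kg remain.
Put P13 (46 kg) in truck 7; 74 kg remain.
Put P14 (44 kg) in truck 7; 30 kg remain.
Final trucks: [52,43] [45,48] [45,42] [50,51] [46,45] [50,47] [46,44].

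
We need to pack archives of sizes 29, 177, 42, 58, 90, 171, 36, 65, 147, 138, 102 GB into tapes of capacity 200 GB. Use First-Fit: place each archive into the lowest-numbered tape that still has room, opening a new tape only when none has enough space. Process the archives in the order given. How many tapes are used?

tape 1: place 29 GB, 171 GB left
tape 2: place 177 GB, 23 GB left
tape 1: place 42 GB, 129 GB left
tape 1: place 58 GB, 71 GB left
tape 3: place 90 GB, 110 GB left
tape 4: place 171 GB, 29 GB left
tape 1: place 36 GB, 35 GB left
tape 3: place 65 GB, 45 GB left
tape 5: place 147 GB, 53 GB left
tape 6: place 138 GB, 62 GB left
tape 7: place 102 GB, 98 GB left

7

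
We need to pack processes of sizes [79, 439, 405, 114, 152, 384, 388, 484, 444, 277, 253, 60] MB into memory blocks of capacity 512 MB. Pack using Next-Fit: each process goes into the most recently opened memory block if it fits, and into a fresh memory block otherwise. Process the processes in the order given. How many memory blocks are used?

10 memory blocks

Put 79 MB in memory block 1; 433 MB remain.
Put 439 MB in memory block 2; 73 MB remain.
Put 405 MB in memory block 3; 107 MB remain.
Put 114 MB in memory block 4; 398 MB remain.
Put 152 MB in memory block 4; 246 MB remain.
Put 384 MB in memory block 5; 128 MB remain.
Put 388 MB in memory block 6; 124 MB remain.
Put 484 MB in memory block 7; 28 MB remain.
Put 444 MB in memory block 8; 68 MB remain.
Put 277 MB in memory block 9; 235 MB remain.
Put 253 MB in memory block 10; 259 MB remain.
Put 60 MB in memory block 10; 199 MB remain.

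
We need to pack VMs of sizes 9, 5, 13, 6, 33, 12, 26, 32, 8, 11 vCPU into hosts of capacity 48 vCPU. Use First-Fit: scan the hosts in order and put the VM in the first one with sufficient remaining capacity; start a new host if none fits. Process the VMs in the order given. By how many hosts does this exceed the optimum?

First-Fit: [9,5,13,6,12] [33,8] [26,11] [32] → 4 hosts.
Total size 155 vCPU; any packing needs at least ⌈155/48⌉ = 4 hosts.
So 4 is already optimal.

0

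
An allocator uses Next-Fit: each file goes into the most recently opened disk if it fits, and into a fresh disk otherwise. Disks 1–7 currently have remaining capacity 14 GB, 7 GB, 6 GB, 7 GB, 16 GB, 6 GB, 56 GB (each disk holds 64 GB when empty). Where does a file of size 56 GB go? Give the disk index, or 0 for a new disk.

Next-Fit only looks at disk 7, which has 56 GB free.
56 GB fits there.

7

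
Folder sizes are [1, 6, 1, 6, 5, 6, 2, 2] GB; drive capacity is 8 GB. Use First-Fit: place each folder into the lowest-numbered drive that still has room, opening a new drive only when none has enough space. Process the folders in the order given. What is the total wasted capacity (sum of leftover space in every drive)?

Put 1 GB in drive 1; 7 GB remain.
Put 6 GB in drive 1; 1 GB remain.
Put 1 GB in drive 1; 0 GB remain.
Put 6 GB in drive 2; 2 GB remain.
Put 5 GB in drive 3; 3 GB remain.
Put 6 GB in drive 4; 2 GB remain.
Put 2 GB in drive 2; 0 GB remain.
Put 2 GB in drive 3; 1 GB remain.
4 drives × 8 GB = 32 GB; used 29 GB; unused 3 GB.

3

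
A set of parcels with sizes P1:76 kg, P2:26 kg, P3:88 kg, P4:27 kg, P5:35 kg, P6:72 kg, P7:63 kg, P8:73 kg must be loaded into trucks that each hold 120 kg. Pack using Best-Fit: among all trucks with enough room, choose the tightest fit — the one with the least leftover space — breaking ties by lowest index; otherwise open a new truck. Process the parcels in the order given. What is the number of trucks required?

5 trucks

P1 (76 kg) → truck 1 (remaining 44 kg)
P2 (26 kg) → truck 1 (remaining 18 kg)
P3 (88 kg) → truck 2 (remaining 32 kg)
P4 (27 kg) → truck 2 (remaining 5 kg)
P5 (35 kg) → truck 3 (remaining 85 kg)
P6 (72 kg) → truck 3 (remaining 13 kg)
P7 (63 kg) → truck 4 (remaining 57 kg)
P8 (73 kg) → truck 5 (remaining 47 kg)
Final trucks: [76,26] [88,27] [35,72] [63] [73].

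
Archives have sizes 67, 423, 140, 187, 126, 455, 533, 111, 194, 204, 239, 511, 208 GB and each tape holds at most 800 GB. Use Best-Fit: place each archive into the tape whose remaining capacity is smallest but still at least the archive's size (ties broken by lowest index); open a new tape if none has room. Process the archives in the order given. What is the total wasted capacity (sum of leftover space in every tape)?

67 GB → tape 1 (remaining 733 GB)
423 GB → tape 1 (remaining 310 GB)
140 GB → tape 1 (remaining 170 GB)
187 GB → tape 2 (remaining 613 GB)
126 GB → tape 1 (remaining 44 GB)
455 GB → tape 2 (remaining 158 GB)
533 GB → tape 3 (remaining 267 GB)
111 GB → tape 2 (remaining 47 GB)
194 GB → tape 3 (remaining 73 GB)
204 GB → tape 4 (remaining 596 GB)
239 GB → tape 4 (remaining 357 GB)
511 GB → tape 5 (remaining 289 GB)
208 GB → tape 5 (remaining 81 GB)
5 tapes × 800 GB = 4000 GB; used 3398 GB; unused 602 GB.

602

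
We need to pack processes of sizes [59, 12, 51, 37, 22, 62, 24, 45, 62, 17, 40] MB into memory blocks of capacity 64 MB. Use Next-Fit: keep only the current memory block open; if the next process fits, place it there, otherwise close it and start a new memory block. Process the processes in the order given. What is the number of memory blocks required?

8

memory block 1: place 59 MB, 5 MB left
memory block 2: place 12 MB, 52 MB left
memory block 2: place 51 MB, 1 MB left
memory block 3: place 37 MB, 27 MB left
memory block 3: place 22 MB, 5 MB left
memory block 4: place 62 MB, 2 MB left
memory block 5: place 24 MB, 40 MB left
memory block 6: place 45 MB, 19 MB left
memory block 7: place 62 MB, 2 MB left
memory block 8: place 17 MB, 47 MB left
memory block 8: place 40 MB, 7 MB left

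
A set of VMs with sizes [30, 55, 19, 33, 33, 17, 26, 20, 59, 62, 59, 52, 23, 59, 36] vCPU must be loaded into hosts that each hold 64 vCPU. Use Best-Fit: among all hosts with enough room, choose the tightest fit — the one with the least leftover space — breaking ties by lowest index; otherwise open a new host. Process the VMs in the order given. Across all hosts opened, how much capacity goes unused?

Put 30 vCPU in host 1; 34 vCPU remain.
Put 55 vCPU in host 2; 9 vCPU remain.
Put 19 vCPU in host 1; 15 vCPU remain.
Put 33 vCPU in host 3; 31 vCPU remain.
Put 33 vCPU in host 4; 31 vCPU remain.
Put 17 vCPU in host 3; 14 vCPU remain.
Put 26 vCPU in host 4; 5 vCPU remain.
Put 20 vCPU in host 5; 44 vCPU remain.
Put 59 vCPU in host 6; 5 vCPU remain.
Put 62 vCPU in host 7; 2 vCPU remain.
Put 59 vCPU in host 8; 5 vCPU remain.
Put 52 vCPU in host 9; 12 vCPU remain.
Put 23 vCPU in host 5; 21 vCPU remain.
Put 59 vCPU in host 10; 5 vCPU remain.
Put 36 vCPU in host 11; 28 vCPU remain.
11 hosts × 64 vCPU = 704 vCPU; used 583 vCPU; unused 121 vCPU.

121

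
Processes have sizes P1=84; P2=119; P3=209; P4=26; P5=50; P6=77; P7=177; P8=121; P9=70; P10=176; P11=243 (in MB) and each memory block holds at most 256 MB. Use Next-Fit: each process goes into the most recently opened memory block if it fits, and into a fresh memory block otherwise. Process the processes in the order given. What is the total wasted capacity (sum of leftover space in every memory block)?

Put P1 (84 MB) in memory block 1; 172 MB remain.
Put P2 (119 MB) in memory block 1; 53 MB remain.
Put P3 (209 MB) in memory block 2; 47 MB remain.
Put P4 (26 MB) in memory block 2; 21 MB remain.
Put P5 (50 MB) in memory block 3; 206 MB remain.
Put P6 (77 MB) in memory block 3; 129 MB remain.
Put P7 (177 MB) in memory block 4; 79 MB remain.
Put P8 (121 MB) in memory block 5; 135 MB remain.
Put P9 (70 MB) in memory block 5; 65 MB remain.
Put P10 (176 MB) in memory block 6; 80 MB remain.
Put P11 (243 MB) in memory block 7; 13 MB remain.
7 memory blocks × 256 MB = 1792 MB; used 1352 MB; unused 440 MB.

440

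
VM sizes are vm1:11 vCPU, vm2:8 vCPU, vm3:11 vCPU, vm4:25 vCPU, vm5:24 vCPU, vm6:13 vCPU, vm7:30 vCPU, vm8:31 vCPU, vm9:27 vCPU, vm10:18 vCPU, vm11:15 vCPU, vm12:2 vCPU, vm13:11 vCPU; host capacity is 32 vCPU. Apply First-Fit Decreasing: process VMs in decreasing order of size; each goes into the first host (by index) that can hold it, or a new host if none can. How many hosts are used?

8 hosts

Sorted descending: 31, 30, 27, 25, 24, 18, 15, 13, 11, 11, 11, 8, 2.
Put 31 vCPU in host 1; 1 vCPU remain.
Put 30 vCPU in host 2; 2 vCPU remain.
Put 27 vCPU in host 3; 5 vCPU remain.
Put 25 vCPU in host 4; 7 vCPU remain.
Put 24 vCPU in host 5; 8 vCPU remain.
Put 18 vCPU in host 6; 14 vCPU remain.
Put 15 vCPU in host 7; 17 vCPU remain.
Put 13 vCPU in host 6; 1 vCPU remain.
Put 11 vCPU in host 7; 6 vCPU remain.
Put 11 vCPU in host 8; 21 vCPU remain.
Put 11 vCPU in host 8; 10 vCPU remain.
Put 8 vCPU in host 5; 0 vCPU remain.
Put 2 vCPU in host 2; 0 vCPU remain.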